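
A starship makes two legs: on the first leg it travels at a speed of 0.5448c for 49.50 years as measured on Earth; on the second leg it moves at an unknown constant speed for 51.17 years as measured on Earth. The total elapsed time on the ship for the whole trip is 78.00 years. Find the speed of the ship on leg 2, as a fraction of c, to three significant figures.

β = 0.701

Leg 1: γ = 1/√(1 − 0.5448²) = 1/√0.7032 = 1.193; τ_1 = 49.50/1.193 = 41.51 years.
Leg 2: speed unknown; τ_2 = 51.17/γ_2.
Total proper time: 41.51 + τ_2 = 78.00, so τ_2 = 78.00 − 41.51 = 36.49 years.
γ_2 = 51.17/36.49 = 1.402; β = √(1 − 1/γ²) = √0.4914.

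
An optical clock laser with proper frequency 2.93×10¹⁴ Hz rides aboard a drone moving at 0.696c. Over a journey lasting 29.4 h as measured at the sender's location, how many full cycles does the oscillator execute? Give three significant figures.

N = 2.23×10¹⁹

γ = 1/√(1 − 0.696²) = 1/√0.5156 = 1.393
The oscillator's own cycle count is N = f × τ where τ is the proper time aboard the drone. τ = Δt/γ = 29.4/1.393 = 21.11 h = 7.600×10⁴ s.
N = 2.93×10¹⁴ × 7.600×10⁴ = 2.227×10¹⁹.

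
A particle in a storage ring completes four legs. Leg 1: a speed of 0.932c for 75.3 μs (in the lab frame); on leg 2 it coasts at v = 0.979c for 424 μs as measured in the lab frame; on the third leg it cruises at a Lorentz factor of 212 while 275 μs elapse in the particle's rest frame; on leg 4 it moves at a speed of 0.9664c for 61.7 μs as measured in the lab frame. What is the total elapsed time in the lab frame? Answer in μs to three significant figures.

Δt = 5.89×10⁴ μs

Leg 1: 75.3 μs is already measured in the lab frame.
Leg 2: 424 μs is already measured in the lab frame.
Leg 3: γ = 212; Δt_3 = 212.0 × 275 = 5.830×10⁴ μs.
Leg 4: 61.7 μs is already measured in the lab frame.
Total: 75.30 + 424.0 + 5.830×10⁴ + 61.70 μs.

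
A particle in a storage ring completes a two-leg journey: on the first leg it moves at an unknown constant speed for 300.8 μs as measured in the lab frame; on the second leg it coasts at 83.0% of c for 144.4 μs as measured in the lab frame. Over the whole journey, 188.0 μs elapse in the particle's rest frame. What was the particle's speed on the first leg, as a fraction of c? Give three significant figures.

Leg 1: speed unknown; τ_1 = 300.8/γ_1.
Leg 2: β = 0.830; γ = 1/√(1 − 0.830²) = 1/√0.3111 = 1.793; τ_2 = 144.4/1.793 = 80.54 μs.
Total proper time: τ_1 + 80.54 = 188.0, so τ_1 = 188.0 − 80.54 = 107.5 μs.
γ_1 = 300.8/107.5 = 2.799; β = √(1 − 1/γ²) = √0.8724.

β = 0.934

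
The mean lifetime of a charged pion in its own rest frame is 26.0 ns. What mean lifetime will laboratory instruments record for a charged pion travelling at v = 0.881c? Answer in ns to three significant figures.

Δt = 55.0 ns

γ = 1/√(1 − 0.881²) = 1/√0.2238 = 2.114
The rest-frame lifetime is the proper time; the lab measures the dilated interval Δt = γτ₀ = 2.114 × 26.0 ns.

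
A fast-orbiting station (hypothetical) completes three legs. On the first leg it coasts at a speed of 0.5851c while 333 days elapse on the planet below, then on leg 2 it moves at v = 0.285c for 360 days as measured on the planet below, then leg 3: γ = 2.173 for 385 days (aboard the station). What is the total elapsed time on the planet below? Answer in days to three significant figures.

Δt = 1530 days

Leg 1: 333 days is already measured on the planet below.
Leg 2: 360 days is already measured on the planet below.
Leg 3: γ = 2.173; Δt_3 = 2.173 × 385 = 836.6 days.
Total: 333.0 + 360.0 + 836.6 days.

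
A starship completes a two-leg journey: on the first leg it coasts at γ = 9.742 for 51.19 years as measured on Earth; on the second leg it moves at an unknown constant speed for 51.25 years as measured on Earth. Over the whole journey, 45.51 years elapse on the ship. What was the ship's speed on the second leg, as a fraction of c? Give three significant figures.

β = 0.619

Leg 1: γ = 9.742; τ_1 = 51.19/9.742 = 5.255 years.
Leg 2: speed unknown; τ_2 = 51.25/γ_2.
Total proper time: 5.255 + τ_2 = 45.51, so τ_2 = 45.51 − 5.255 = 40.26 years.
γ_2 = 51.25/40.26 = 1.273; β = √(1 − 1/γ²) = √0.3830.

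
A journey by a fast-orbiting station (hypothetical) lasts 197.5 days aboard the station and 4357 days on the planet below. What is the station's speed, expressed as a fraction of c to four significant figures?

The proper time is measured aboard the station (both events occur at the station's location); Δt is measured on the planet below. γ = Δt/τ = 4357/197.5 = 22.06.
β = √(1 − 1/γ²) = √(1 − 0.002055) = √0.9979

v = 0.9990c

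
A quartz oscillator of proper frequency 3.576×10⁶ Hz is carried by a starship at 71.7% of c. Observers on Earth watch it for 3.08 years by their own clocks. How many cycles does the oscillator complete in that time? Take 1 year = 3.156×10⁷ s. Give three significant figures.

β = 0.717; γ = 1/√(1 − 0.717²) = 1/√0.4859 = 1.435
During 3.08 years of lab time, the oscillator's proper time advances by τ = Δt/γ = 3.08/1.435 = 2.147 years = 6.776×10⁷ s.
N = f × τ = 3.576×10⁶ × 6.776×10⁷ = 2.423×10¹⁴.

N = 2.42×10¹⁴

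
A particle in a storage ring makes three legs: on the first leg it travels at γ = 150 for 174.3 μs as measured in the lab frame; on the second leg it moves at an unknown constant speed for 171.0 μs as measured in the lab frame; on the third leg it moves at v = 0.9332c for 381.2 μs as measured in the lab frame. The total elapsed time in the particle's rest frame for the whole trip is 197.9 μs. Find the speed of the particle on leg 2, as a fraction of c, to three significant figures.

β = 0.937

Leg 1: γ = 150; τ_1 = 174.3/150.0 = 1.162 μs.
Leg 2: speed unknown; τ_2 = 171.0/γ_2.
Leg 3: γ = 1/√(1 − 0.9332²) = 1/√0.1291 = 2.783; τ_3 = 381.2/2.783 = 137.0 μs.
Total proper time: 1.162 + τ_2 + 137.0 = 197.9, so τ_2 = 197.9 − 138.1 = 59.75 μs.
γ_2 = 171.0/59.75 = 2.862; β = √(1 − 1/γ²) = √0.8779.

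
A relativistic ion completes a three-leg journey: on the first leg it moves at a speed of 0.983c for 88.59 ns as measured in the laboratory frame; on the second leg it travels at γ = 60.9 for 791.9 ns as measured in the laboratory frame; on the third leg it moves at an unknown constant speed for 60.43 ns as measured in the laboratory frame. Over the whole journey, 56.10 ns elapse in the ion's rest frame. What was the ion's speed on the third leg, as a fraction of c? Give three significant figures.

β = 0.896

Leg 1: γ = 1/√(1 − 0.983²) = 1/√0.03371 = 5.446; τ_1 = 88.59/5.446 = 16.27 ns.
Leg 2: γ = 60.9; τ_2 = 791.9/60.90 = 13.00 ns.
Leg 3: speed unknown; τ_3 = 60.43/γ_3.
Total proper time: 16.27 + 13.00 + τ_3 = 56.10, so τ_3 = 56.10 − 29.27 = 26.83 ns.
γ_3 = 60.43/26.83 = 2.252; β = √(1 − 1/γ²) = √0.8029.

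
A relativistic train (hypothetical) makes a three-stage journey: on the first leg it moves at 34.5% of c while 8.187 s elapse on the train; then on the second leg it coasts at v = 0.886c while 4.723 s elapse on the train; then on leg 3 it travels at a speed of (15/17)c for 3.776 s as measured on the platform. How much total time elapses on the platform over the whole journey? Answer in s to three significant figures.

Leg 1: β = 0.345; γ = 1/√(1 − 0.345²) = 1/√0.8810 = 1.065; Δt_1 = 1.065 × 8.187 = 8.723 s.
Leg 2: γ = 1/√(1 − 0.886²) = 1/√0.2150 = 2.157; Δt_2 = 2.157 × 4.723 = 10.19 s.
Leg 3: 3.776 s is already measured on the platform.
Total: 8.723 + 10.19 + 3.776 s.

Δt = 22.7 s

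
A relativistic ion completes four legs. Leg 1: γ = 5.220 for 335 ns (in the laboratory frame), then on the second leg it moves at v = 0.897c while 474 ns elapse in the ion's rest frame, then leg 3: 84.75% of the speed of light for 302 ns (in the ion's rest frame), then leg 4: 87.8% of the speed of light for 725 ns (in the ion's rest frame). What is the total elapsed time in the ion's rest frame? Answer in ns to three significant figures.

τ = 1570 ns

Leg 1: γ = 5.220; τ_1 = 335/5.220 = 64.18 ns.
Leg 2: 474 ns is already measured in the ion's rest frame.
Leg 3: 302 ns is already measured in the ion's rest frame.
Leg 4: 725 ns is already measured in the ion's rest frame.
Total: 64.18 + 474.0 + 302.0 + 725.0 ns.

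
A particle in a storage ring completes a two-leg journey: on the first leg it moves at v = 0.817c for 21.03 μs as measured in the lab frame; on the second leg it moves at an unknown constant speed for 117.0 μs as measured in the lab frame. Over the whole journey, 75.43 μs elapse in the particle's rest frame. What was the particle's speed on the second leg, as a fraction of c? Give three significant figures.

Leg 1: γ = 1/√(1 − 0.817²) = 1/√0.3325 = 1.734; τ_1 = 21.03/1.734 = 12.13 μs.
Leg 2: speed unknown; τ_2 = 117.0/γ_2.
Total proper time: 12.13 + τ_2 = 75.43, so τ_2 = 75.43 − 12.13 = 63.30 μs.
γ_2 = 117.0/63.30 = 1.848; β = √(1 − 1/γ²) = √0.7073.

β = 0.841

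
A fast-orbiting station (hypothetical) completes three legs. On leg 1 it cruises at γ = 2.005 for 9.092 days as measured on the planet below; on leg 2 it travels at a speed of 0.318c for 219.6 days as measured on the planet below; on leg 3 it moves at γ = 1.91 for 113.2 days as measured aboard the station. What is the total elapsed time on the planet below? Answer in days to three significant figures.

Δt = 445 days

Leg 1: 9.092 days is already measured on the planet below.
Leg 2: 219.6 days is already measured on the planet below.
Leg 3: γ = 1.91; Δt_3 = 1.910 × 113.2 = 216.2 days.
Total: 9.092 + 219.6 + 216.2 days.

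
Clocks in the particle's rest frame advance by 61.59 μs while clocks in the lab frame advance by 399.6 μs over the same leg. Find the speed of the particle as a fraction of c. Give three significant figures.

v = 0.988c

The proper time is measured in the particle's rest frame (both events occur at the particle's location); Δt is measured in the lab frame. γ = Δt/τ = 399.6/61.59 = 6.488.
β = √(1 − 1/γ²) = √(1 − 0.02376) = √0.9762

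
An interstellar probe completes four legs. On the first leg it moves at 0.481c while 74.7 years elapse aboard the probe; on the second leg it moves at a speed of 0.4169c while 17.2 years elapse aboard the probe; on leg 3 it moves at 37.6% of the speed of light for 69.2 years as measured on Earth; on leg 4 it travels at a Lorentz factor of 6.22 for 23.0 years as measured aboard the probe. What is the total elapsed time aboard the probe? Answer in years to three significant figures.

τ = 179 years

Leg 1: 74.7 years is already measured aboard the probe.
Leg 2: 17.2 years is already measured aboard the probe.
Leg 3: β = 0.376; γ = 1/√(1 − 0.376²) = 1/√0.8586 = 1.079; τ_3 = 69.2/1.079 = 64.12 years.
Leg 4: 23.0 years is already measured aboard the probe.
Total: 74.70 + 17.20 + 64.12 + 23.00 years.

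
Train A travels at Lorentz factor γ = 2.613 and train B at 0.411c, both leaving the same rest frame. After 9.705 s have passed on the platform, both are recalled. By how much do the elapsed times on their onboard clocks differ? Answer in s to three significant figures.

|τ_A − τ_B| = 5.13 s

A: γ = 2.613; τ_A = 9.705/2.613 = 3.714 s.
B: γ = 1/√(1 − 0.411²) = 1/√0.8311 = 1.097; τ_B = 9.705/1.097 = 8.847 s.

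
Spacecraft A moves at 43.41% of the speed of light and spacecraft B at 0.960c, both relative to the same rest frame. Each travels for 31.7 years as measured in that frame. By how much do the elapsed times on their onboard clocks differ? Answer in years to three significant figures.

A: β = 0.4341; γ = 1/√(1 − 0.4341²) = 1/√0.8116 = 1.110; τ_A = 31.7/1.110 = 28.56 years.
B: γ = 1/√(1 − 0.960²) = 25/7 ≈ 3.571; τ_B = 31.7/3.571 = 8.876 years.

|τ_A − τ_B| = 19.7 years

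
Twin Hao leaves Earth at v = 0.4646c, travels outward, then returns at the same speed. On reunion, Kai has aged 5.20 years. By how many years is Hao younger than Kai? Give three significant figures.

Δt − τ = 0.595 years

γ = 1/√(1 − 0.4646²) = 1/√0.7841 = 1.129
Hao's elapsed proper time: τ = 5.20/1.129 = 4.605 years.
Age gap = Δt − τ = 5.20 − 4.605 years.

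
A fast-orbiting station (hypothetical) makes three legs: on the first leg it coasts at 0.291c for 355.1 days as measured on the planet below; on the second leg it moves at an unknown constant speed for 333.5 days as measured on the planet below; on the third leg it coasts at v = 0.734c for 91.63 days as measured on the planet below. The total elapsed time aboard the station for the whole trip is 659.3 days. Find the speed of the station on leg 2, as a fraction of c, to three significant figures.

β = 0.636

Leg 1: γ = 1/√(1 − 0.291²) = 1/√0.9153 = 1.045; τ_1 = 355.1/1.045 = 339.7 days.
Leg 2: speed unknown; τ_2 = 333.5/γ_2.
Leg 3: γ = 1/√(1 − 0.734²) = 1/√0.4612 = 1.472; τ_3 = 91.63/1.472 = 62.23 days.
Total proper time: 339.7 + τ_2 + 62.23 = 659.3, so τ_2 = 659.3 − 402.0 = 257.3 days.
γ_2 = 333.5/257.3 = 1.296; β = √(1 − 1/γ²) = √0.4046.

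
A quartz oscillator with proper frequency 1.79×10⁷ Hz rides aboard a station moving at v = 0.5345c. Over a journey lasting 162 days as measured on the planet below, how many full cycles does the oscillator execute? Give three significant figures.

N = 2.12×10¹⁴

γ = 1/√(1 − 0.5345²) = 1/√0.7143 = 1.183
The oscillator's own cycle count is N = f × τ where τ is the proper time aboard the station. τ = Δt/γ = 162/1.183 = 136.9 days = 1.183×10⁷ s.
N = 1.79×10⁷ × 1.183×10⁷ = 2.118×10¹⁴.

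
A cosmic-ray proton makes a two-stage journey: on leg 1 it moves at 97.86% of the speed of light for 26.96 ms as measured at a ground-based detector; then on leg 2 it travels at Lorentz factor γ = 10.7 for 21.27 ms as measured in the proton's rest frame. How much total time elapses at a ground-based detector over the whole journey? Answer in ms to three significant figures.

Leg 1: 26.96 ms is already measured at a ground-based detector.
Leg 2: γ = 10.7; Δt_2 = 10.70 × 21.27 = 227.6 ms.
Total: 26.96 + 227.6 ms.

Δt = 255 ms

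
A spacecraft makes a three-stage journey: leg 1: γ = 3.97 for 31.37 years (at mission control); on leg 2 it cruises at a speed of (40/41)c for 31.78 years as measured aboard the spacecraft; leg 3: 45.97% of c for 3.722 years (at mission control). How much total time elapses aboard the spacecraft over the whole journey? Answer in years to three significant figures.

Leg 1: γ = 3.97; τ_1 = 31.37/3.970 = 7.902 years.
Leg 2: 31.78 years is already measured aboard the spacecraft.
Leg 3: β = 0.4597; γ = 1/√(1 − 0.4597²) = 1/√0.7887 = 1.126; τ_3 = 3.722/1.126 = 3.305 years.
Total: 7.902 + 31.78 + 3.305 years.

τ = 43.0 years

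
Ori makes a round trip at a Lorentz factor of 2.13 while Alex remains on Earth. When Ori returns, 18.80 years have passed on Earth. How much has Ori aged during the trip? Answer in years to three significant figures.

τ = 8.83 years

γ = 2.13
Ori's clock measures proper time along the trip: τ = Δt/γ = 18.80/2.130 years.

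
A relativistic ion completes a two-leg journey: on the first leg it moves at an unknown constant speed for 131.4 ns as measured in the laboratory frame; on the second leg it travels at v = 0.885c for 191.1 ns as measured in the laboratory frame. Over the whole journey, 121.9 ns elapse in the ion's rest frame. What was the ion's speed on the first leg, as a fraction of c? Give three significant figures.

Leg 1: speed unknown; τ_1 = 131.4/γ_1.
Leg 2: γ = 1/√(1 − 0.885²) = 1/√0.2168 = 2.148; τ_2 = 191.1/2.148 = 88.97 ns.
Total proper time: τ_1 + 88.97 = 121.9, so τ_1 = 121.9 − 88.97 = 32.93 ns.
γ_1 = 131.4/32.93 = 3.991; β = √(1 − 1/γ²) = √0.9372.

β = 0.968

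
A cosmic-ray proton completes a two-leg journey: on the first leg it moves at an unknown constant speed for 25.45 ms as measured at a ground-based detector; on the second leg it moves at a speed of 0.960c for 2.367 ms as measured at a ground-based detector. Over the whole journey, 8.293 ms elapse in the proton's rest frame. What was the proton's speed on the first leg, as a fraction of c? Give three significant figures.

β = 0.954

Leg 1: speed unknown; τ_1 = 25.45/γ_1.
Leg 2: γ = 1/√(1 − 0.960²) = 1/√0.07840 = 3.571; τ_2 = 2.367/3.571 = 0.6628 ms.
Total proper time: τ_1 + 0.6628 = 8.293, so τ_1 = 8.293 − 0.6628 = 7.630 ms.
γ_1 = 25.45/7.630 = 3.335; β = √(1 − 1/γ²) = √0.9101.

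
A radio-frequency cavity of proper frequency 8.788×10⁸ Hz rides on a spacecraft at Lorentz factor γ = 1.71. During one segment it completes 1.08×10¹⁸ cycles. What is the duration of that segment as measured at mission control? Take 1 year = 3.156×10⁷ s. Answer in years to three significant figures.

Δt = 66.6 years

γ = 1.71
Proper time for N cycles: τ = N/f = 1.08×10¹⁸/(8.788×10⁸) = 1.229×10⁹ s = 38.94 years.
Lab-frame duration Δt = γτ = 1.710 × 38.94 = 66.59 years.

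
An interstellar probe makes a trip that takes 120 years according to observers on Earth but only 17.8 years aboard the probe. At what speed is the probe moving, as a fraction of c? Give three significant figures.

The proper time is measured aboard the probe (both events occur at the probe's location); Δt is measured on Earth. γ = Δt/τ = 120/17.8 = 6.742.
β = √(1 − 1/γ²) = √(1 − 0.02200) = √0.9780

v = 0.989c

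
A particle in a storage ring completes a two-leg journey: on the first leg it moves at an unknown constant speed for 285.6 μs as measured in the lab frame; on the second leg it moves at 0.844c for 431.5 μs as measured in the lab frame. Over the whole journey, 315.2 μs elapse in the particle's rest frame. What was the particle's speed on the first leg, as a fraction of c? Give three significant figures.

Leg 1: speed unknown; τ_1 = 285.6/γ_1.
Leg 2: γ = 1/√(1 − 0.844²) = 1/√0.2877 = 1.864; τ_2 = 431.5/1.864 = 231.4 μs.
Total proper time: τ_1 + 231.4 = 315.2, so τ_1 = 315.2 − 231.4 = 83.77 μs.
γ_1 = 285.6/83.77 = 3.409; β = √(1 − 1/γ²) = √0.9140.

β = 0.956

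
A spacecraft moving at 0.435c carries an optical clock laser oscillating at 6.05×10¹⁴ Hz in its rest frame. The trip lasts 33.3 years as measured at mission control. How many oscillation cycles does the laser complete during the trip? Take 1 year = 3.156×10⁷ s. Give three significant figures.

γ = 1/√(1 − 0.435²) = 1/√0.8108 = 1.111
The oscillator's own cycle count is N = f × τ where τ is the proper time aboard the spacecraft. τ = Δt/γ = 33.3/1.111 = 29.98 years = 9.463×10⁸ s.
N = 6.05×10¹⁴ × 9.463×10⁸ = 5.725×10²³.

N = 5.73×10²³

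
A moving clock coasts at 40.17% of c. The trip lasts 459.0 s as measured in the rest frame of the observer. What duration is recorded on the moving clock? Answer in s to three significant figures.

β = 0.4017; γ = 1/√(1 − 0.4017²) = 1/√0.8386 = 1.092
The interval measured in the rest frame of the observer is the dilated one; the clock on the moving clock measures the proper time τ = Δt/γ = 459.0/1.092 s.

τ = 420 s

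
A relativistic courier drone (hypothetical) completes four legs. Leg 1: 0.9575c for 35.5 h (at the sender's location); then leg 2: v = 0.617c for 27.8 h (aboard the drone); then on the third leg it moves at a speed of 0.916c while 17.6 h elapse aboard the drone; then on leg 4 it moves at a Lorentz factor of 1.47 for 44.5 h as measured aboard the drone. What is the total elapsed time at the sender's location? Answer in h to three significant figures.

Δt = 180 h

Leg 1: 35.5 h is already measured at the sender's location.
Leg 2: γ = 1/√(1 − 0.617²) = 1/√0.6193 = 1.271; Δt_2 = 1.271 × 27.8 = 35.33 h.
Leg 3: γ = 1/√(1 − 0.916²) = 1/√0.1609 = 2.493; Δt_3 = 2.493 × 17.6 = 43.87 h.
Leg 4: γ = 1.47; Δt_4 = 1.470 × 44.5 = 65.41 h.
Total: 35.50 + 35.33 + 43.87 + 65.41 h.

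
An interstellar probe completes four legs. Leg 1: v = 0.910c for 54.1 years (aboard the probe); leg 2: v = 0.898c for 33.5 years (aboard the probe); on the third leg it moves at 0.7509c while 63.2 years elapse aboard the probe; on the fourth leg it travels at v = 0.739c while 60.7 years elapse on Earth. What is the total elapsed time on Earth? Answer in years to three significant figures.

Leg 1: γ = 1/√(1 − 0.910²) = 1/√0.1719 = 2.412; Δt_1 = 2.412 × 54.1 = 130.5 years.
Leg 2: γ = 1/√(1 − 0.898²) = 1/√0.1936 = 2.273; Δt_2 = 2.273 × 33.5 = 76.14 years.
Leg 3: γ = 1/√(1 − 0.7509²) = 1/√0.4361 = 1.514; Δt_3 = 1.514 × 63.2 = 95.70 years.
Leg 4: 60.7 years is already measured on Earth.
Total: 130.5 + 76.14 + 95.70 + 60.70 years.

Δt = 363 years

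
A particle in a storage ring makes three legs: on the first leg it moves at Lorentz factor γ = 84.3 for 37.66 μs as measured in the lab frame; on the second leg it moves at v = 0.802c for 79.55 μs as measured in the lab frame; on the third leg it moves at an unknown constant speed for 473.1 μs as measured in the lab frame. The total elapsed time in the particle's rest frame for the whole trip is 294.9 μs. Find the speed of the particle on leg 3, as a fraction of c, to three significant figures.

Leg 1: γ = 84.3; τ_1 = 37.66/84.30 = 0.4467 μs.
Leg 2: γ = 1/√(1 − 0.802²) = 1/√0.3568 = 1.674; τ_2 = 79.55/1.674 = 47.52 μs.
Leg 3: speed unknown; τ_3 = 473.1/γ_3.
Total proper time: 0.4467 + 47.52 + τ_3 = 294.9, so τ_3 = 294.9 − 47.96 = 246.9 μs.
γ_3 = 473.1/246.9 = 1.916; β = √(1 − 1/γ²) = √0.7276.

β = 0.853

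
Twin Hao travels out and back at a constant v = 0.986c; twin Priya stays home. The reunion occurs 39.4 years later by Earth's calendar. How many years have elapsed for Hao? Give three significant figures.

γ = 1/√(1 − 0.986²) = 1/√0.02780 = 5.997
Hao's clock measures proper time along the trip: τ = Δt/γ = 39.4/5.997 years.

τ = 6.57 years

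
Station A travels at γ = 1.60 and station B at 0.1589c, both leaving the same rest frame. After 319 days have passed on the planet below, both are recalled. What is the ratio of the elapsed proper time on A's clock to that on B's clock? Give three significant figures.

A: γ = 1.60. B: γ = 1/√(1 − 0.1589²) = 1/√0.9748 = 1.013.
τ_A/τ_B = γ_B/γ_A = 1.013/1.600 = 0.6330, so τ_A/τ_B = 0.6330.

τ_A/τ_B = 0.633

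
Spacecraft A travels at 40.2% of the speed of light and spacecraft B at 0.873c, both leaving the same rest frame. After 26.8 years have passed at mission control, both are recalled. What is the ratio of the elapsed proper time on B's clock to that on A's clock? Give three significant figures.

A: β = 0.402; γ = 1/√(1 − 0.402²) = 1/√0.8384 = 1.092. B: γ = 1/√(1 − 0.873²) = 1/√0.2379 = 2.050.
τ_A/τ_B = γ_B/γ_A = 2.050/1.092 = 1.877, so τ_B/τ_A = 0.5327.

τ_B/τ_A = 0.533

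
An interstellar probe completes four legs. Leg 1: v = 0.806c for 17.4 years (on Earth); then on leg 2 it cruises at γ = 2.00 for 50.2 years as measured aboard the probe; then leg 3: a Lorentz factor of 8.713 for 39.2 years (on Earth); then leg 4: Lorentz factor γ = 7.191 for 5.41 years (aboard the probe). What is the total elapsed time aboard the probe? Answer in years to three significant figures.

Leg 1: γ = 1/√(1 − 0.806²) = 1/√0.3504 = 1.689; τ_1 = 17.4/1.689 = 10.30 years.
Leg 2: 50.2 years is already measured aboard the probe.
Leg 3: γ = 8.713; τ_3 = 39.2/8.713 = 4.499 years.
Leg 4: 5.41 years is already measured aboard the probe.
Total: 10.30 + 50.20 + 4.499 + 5.410 years.

τ = 70.4 years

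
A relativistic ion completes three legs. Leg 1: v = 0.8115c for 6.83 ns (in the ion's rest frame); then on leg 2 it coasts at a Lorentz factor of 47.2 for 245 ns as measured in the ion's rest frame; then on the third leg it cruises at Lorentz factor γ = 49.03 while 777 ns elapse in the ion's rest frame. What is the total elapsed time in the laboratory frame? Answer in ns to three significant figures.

Leg 1: γ = 1/√(1 − 0.8115²) = 1/√0.3415 = 1.711; Δt_1 = 1.711 × 6.83 = 11.69 ns.
Leg 2: γ = 47.2; Δt_2 = 47.20 × 245 = 1.156×10⁴ ns.
Leg 3: γ = 49.03; Δt_3 = 49.03 × 777 = 3.810×10⁴ ns.
Total: 11.69 + 1.156×10⁴ + 3.810×10⁴ ns.

Δt = 4.97×10⁴ ns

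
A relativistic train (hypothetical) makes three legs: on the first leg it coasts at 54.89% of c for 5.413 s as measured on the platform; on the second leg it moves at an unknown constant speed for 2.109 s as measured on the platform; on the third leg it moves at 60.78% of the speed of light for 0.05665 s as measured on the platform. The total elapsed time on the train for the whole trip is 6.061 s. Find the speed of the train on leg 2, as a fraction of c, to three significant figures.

β = 0.707

Leg 1: β = 0.5489; γ = 1/√(1 − 0.5489²) = 1/√0.6987 = 1.196; τ_1 = 5.413/1.196 = 4.525 s.
Leg 2: speed unknown; τ_2 = 2.109/γ_2.
Leg 3: β = 0.6078; γ = 1/√(1 − 0.6078²) = 1/√0.6306 = 1.259; τ_3 = 0.05665/1.259 = 0.04499 s.
Total proper time: 4.525 + τ_2 + 0.04499 = 6.061, so τ_2 = 6.061 − 4.570 = 1.491 s.
γ_2 = 2.109/1.491 = 1.414; β = √(1 − 1/γ²) = √0.5000.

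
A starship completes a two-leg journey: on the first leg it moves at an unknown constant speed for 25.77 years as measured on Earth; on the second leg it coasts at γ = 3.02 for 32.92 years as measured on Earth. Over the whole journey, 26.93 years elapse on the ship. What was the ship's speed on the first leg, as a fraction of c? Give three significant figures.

β = 0.783

Leg 1: speed unknown; τ_1 = 25.77/γ_1.
Leg 2: γ = 3.02; τ_2 = 32.92/3.020 = 10.90 years.
Total proper time: τ_1 + 10.90 = 26.93, so τ_1 = 26.93 − 10.90 = 16.03 years.
γ_1 = 25.77/16.03 = 1.608; β = √(1 − 1/γ²) = √0.6131.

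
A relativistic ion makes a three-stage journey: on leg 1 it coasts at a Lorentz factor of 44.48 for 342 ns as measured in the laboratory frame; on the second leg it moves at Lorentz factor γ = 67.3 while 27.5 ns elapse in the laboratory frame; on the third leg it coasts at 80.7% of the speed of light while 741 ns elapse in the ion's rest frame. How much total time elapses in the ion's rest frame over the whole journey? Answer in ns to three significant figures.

τ = 749 ns

Leg 1: γ = 44.48; τ_1 = 342/44.48 = 7.689 ns.
Leg 2: γ = 67.3; τ_2 = 27.5/67.30 = 0.4086 ns.
Leg 3: 741 ns is already measured in the ion's rest frame.
Total: 7.689 + 0.4086 + 741.0 ns.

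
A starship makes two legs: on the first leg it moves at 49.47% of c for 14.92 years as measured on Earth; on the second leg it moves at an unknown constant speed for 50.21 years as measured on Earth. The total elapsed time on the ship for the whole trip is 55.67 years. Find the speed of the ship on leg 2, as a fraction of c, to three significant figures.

β = 0.526

Leg 1: β = 0.4947; γ = 1/√(1 − 0.4947²) = 1/√0.7553 = 1.151; τ_1 = 14.92/1.151 = 12.97 years.
Leg 2: speed unknown; τ_2 = 50.21/γ_2.
Total proper time: 12.97 + τ_2 = 55.67, so τ_2 = 55.67 − 12.97 = 42.70 years.
γ_2 = 50.21/42.70 = 1.176; β = √(1 − 1/γ²) = √0.2767.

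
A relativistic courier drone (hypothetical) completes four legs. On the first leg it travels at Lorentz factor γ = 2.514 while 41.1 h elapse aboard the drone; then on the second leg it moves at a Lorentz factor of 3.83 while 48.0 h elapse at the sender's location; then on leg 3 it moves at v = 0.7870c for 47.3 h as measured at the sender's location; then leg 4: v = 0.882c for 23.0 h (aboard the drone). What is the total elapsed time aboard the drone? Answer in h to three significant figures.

Leg 1: 41.1 h is already measured aboard the drone.
Leg 2: γ = 3.83; τ_2 = 48.0/3.830 = 12.53 h.
Leg 3: γ = 1/√(1 − 0.7870²) = 1/√0.3806 = 1.621; τ_3 = 47.3/1.621 = 29.18 h.
Leg 4: 23.0 h is already measured aboard the drone.
Total: 41.10 + 12.53 + 29.18 + 23.00 h.

τ = 106 h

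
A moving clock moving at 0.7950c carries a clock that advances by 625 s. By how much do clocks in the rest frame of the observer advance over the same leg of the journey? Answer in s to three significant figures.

γ = 1/√(1 − 0.7950²) = 1/√0.3680 = 1.649
The interval measured on the moving clock is the proper time (both events occur at the same place in that frame); the lab-frame interval is Δt = γτ = 1.649 × 625 s.

Δt = 1030 s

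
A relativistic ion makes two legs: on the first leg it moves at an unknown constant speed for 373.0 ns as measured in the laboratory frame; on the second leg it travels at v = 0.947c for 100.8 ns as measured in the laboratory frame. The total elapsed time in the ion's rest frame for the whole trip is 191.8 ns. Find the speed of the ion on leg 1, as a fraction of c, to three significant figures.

β = 0.904

Leg 1: speed unknown; τ_1 = 373.0/γ_1.
Leg 2: γ = 1/√(1 − 0.947²) = 1/√0.1032 = 3.113; τ_2 = 100.8/3.113 = 32.38 ns.
Total proper time: τ_1 + 32.38 = 191.8, so τ_1 = 191.8 − 32.38 = 159.4 ns.
γ_1 = 373.0/159.4 = 2.340; β = √(1 − 1/γ²) = √0.8173.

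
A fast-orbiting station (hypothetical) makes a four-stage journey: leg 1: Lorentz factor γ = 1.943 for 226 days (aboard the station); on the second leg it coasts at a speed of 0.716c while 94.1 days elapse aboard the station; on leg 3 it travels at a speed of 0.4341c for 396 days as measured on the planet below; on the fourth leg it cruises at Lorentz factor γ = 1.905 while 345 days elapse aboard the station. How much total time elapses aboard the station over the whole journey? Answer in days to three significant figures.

Leg 1: 226 days is already measured aboard the station.
Leg 2: 94.1 days is already measured aboard the station.
Leg 3: γ = 1/√(1 − 0.4341²) = 1/√0.8116 = 1.110; τ_3 = 396/1.110 = 356.7 days.
Leg 4: 345 days is already measured aboard the station.
Total: 226.0 + 94.10 + 356.7 + 345.0 days.

τ = 1020 days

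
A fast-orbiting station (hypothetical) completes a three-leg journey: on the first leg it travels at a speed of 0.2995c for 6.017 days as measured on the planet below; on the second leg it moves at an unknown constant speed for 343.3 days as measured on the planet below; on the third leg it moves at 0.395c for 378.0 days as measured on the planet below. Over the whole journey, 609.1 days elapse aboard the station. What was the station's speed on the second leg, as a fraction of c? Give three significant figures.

β = 0.666

Leg 1: γ = 1/√(1 − 0.2995²) = 1/√0.9103 = 1.048; τ_1 = 6.017/1.048 = 5.741 days.
Leg 2: speed unknown; τ_2 = 343.3/γ_2.
Leg 3: γ = 1/√(1 − 0.395²) = 1/√0.8440 = 1.089; τ_3 = 378.0/1.089 = 347.3 days.
Total proper time: 5.741 + τ_2 + 347.3 = 609.1, so τ_2 = 609.1 − 353.0 = 256.1 days.
γ_2 = 343.3/256.1 = 1.341; β = √(1 − 1/γ²) = √0.4435.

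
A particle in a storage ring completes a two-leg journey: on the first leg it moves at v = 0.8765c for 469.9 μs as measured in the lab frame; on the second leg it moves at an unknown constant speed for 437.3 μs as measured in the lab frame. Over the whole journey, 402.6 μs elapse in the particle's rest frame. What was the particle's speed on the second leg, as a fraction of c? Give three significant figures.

Leg 1: γ = 1/√(1 − 0.8765²) = 1/√0.2317 = 2.077; τ_1 = 469.9/2.077 = 226.2 μs.
Leg 2: speed unknown; τ_2 = 437.3/γ_2.
Total proper time: 226.2 + τ_2 = 402.6, so τ_2 = 402.6 − 226.2 = 176.4 μs.
γ_2 = 437.3/176.4 = 2.479; β = √(1 − 1/γ²) = √0.8373.

β = 0.915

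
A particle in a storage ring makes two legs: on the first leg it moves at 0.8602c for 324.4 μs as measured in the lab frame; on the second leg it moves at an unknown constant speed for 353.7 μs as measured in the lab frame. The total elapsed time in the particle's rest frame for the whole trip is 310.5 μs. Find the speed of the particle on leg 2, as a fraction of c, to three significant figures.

Leg 1: γ = 1/√(1 − 0.8602²) = 1/√0.2601 = 1.961; τ_1 = 324.4/1.961 = 165.4 μs.
Leg 2: speed unknown; τ_2 = 353.7/γ_2.
Total proper time: 165.4 + τ_2 = 310.5, so τ_2 = 310.5 − 165.4 = 145.1 μs.
γ_2 = 353.7/145.1 = 2.438; β = √(1 − 1/γ²) = √0.8318.

β = 0.912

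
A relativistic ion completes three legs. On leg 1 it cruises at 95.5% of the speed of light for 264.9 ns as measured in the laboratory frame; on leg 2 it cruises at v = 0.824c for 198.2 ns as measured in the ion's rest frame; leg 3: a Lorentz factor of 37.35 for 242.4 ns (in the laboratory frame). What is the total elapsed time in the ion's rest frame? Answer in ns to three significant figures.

τ = 283 ns

Leg 1: β = 0.955; γ = 1/√(1 − 0.955²) = 1/√0.08798 = 3.371; τ_1 = 264.9/3.371 = 78.57 ns.
Leg 2: 198.2 ns is already measured in the ion's rest frame.
Leg 3: γ = 37.35; τ_3 = 242.4/37.35 = 6.490 ns.
Total: 78.57 + 198.2 + 6.490 ns.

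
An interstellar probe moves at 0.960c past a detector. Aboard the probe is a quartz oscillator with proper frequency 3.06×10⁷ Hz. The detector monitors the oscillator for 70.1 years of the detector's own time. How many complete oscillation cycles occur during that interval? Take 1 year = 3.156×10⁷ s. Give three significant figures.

γ = 1/√(1 − 0.960²) = 25/7 ≈ 3.571
During 70.1 years of lab time, the oscillator's proper time advances by τ = Δt/γ = 70.1/3.571 = 19.63 years = 6.195×10⁸ s.
N = f × τ = 3.06×10⁷ × 6.195×10⁸ = 1.896×10¹⁶.

N = 1.90×10¹⁶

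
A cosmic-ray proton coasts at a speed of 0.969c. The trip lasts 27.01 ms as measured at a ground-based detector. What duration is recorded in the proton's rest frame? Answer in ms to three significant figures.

τ = 6.67 ms

γ = 1/√(1 − 0.969²) = 1/√0.06104 = 4.048
The interval measured at a ground-based detector is the dilated one; the clock in the proton's rest frame measures the proper time τ = Δt/γ = 27.01/4.048 ms.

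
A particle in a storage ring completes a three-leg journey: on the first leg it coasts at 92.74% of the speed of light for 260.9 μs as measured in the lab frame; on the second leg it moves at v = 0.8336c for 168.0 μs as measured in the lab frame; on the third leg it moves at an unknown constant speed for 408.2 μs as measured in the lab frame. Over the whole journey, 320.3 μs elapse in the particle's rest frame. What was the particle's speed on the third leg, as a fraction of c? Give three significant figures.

β = 0.948

Leg 1: β = 0.9274; γ = 1/√(1 − 0.9274²) = 1/√0.1399 = 2.673; τ_1 = 260.9/2.673 = 97.60 μs.
Leg 2: γ = 1/√(1 − 0.8336²) = 1/√0.3051 = 1.810; τ_2 = 168.0/1.810 = 92.80 μs.
Leg 3: speed unknown; τ_3 = 408.2/γ_3.
Total proper time: 97.60 + 92.80 + τ_3 = 320.3, so τ_3 = 320.3 − 190.4 = 129.9 μs.
γ_3 = 408.2/129.9 = 3.142; β = √(1 − 1/γ²) = √0.8987.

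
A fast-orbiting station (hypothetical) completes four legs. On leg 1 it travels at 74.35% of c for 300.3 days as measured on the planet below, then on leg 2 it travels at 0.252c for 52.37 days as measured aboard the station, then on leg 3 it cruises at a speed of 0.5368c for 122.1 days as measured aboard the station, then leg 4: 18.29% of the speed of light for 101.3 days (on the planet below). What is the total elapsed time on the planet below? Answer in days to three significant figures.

Δt = 600 days

Leg 1: 300.3 days is already measured on the planet below.
Leg 2: γ = 1/√(1 − 0.252²) = 1/√0.9365 = 1.033; Δt_2 = 1.033 × 52.37 = 54.12 days.
Leg 3: γ = 1/√(1 − 0.5368²) = 1/√0.7118 = 1.185; Δt_3 = 1.185 × 122.1 = 144.7 days.
Leg 4: 101.3 days is already measured on the planet below.
Total: 300.3 + 54.12 + 144.7 + 101.3 days.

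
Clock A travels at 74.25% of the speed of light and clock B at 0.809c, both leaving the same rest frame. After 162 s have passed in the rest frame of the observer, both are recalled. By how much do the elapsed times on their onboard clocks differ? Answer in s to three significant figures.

A: β = 0.7425; γ = 1/√(1 − 0.7425²) = 1/√0.4487 = 1.493; τ_A = 162/1.493 = 108.5 s.
B: γ = 1/√(1 − 0.809²) = 1/√0.3455 = 1.701; τ_B = 162/1.701 = 95.23 s.

|τ_A − τ_B| = 13.3 s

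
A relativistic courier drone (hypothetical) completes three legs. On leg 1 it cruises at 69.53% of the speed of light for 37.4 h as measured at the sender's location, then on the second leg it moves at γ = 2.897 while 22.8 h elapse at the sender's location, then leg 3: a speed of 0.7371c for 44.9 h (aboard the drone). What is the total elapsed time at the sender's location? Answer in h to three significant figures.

Δt = 127 h

Leg 1: 37.4 h is already measured at the sender's location.
Leg 2: 22.8 h is already measured at the sender's location.
Leg 3: γ = 1/√(1 − 0.7371²) = 1/√0.4567 = 1.480; Δt_3 = 1.480 × 44.9 = 66.44 h.
Total: 37.40 + 22.80 + 66.44 h.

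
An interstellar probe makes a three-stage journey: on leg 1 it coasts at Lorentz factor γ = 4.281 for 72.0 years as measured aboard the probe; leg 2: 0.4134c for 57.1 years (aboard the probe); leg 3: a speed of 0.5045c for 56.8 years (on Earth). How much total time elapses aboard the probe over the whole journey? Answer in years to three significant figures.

Leg 1: 72.0 years is already measured aboard the probe.
Leg 2: 57.1 years is already measured aboard the probe.
Leg 3: γ = 1/√(1 − 0.5045²) = 1/√0.7455 = 1.158; τ_3 = 56.8/1.158 = 49.04 years.
Total: 72.00 + 57.10 + 49.04 years.

τ = 178 years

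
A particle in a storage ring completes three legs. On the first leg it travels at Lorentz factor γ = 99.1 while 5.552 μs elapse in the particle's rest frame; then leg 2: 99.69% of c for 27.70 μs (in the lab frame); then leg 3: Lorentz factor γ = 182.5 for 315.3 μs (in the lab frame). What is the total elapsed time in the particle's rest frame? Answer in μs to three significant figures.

τ = 9.46 μs

Leg 1: 5.552 μs is already measured in the particle's rest frame.
Leg 2: β = 0.9969; γ = 1/√(1 − 0.9969²) = 1/√0.006190 = 12.71; τ_2 = 27.70/12.71 = 2.179 μs.
Leg 3: γ = 182.5; τ_3 = 315.3/182.5 = 1.728 μs.
Total: 5.552 + 2.179 + 1.728 μs.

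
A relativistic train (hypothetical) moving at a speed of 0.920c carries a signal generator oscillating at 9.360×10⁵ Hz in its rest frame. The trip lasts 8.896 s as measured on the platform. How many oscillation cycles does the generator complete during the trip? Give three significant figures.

γ = 1/√(1 − 0.920²) = 1/√0.1536 = 2.552
The oscillator's own cycle count is N = f × τ where τ is the proper time on the train. τ = Δt/γ = 8.896/2.552 = 3.487 s = 3.487×10⁰ s.
N = 9.360×10⁵ × 3.487×10⁰ = 3.263×10⁶.

N = 3.26×10⁶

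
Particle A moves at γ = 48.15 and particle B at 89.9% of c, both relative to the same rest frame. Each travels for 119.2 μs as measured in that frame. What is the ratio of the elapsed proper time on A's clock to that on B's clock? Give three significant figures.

A: γ = 48.15. B: β = 0.899; γ = 1/√(1 − 0.899²) = 1/√0.1918 = 2.283.
τ_A/τ_B = γ_B/γ_A = 2.283/48.15 = 0.04742, so τ_A/τ_B = 0.04742.

τ_A/τ_B = 0.0474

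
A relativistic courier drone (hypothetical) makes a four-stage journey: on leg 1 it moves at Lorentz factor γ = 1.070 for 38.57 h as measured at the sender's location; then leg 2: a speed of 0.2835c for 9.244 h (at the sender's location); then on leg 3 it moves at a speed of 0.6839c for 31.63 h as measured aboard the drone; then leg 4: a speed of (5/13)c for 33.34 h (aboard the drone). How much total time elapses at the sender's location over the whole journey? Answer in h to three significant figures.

Δt = 127 h

Leg 1: 38.57 h is already measured at the sender's location.
Leg 2: 9.244 h is already measured at the sender's location.
Leg 3: γ = 1/√(1 − 0.6839²) = 1/√0.5323 = 1.371; Δt_3 = 1.371 × 31.63 = 43.35 h.
Leg 4: γ = 1/√(1 − (5/13)²) = 13/12 ≈ 1.083; Δt_4 = 1.083 × 33.34 = 36.12 h.
Total: 38.57 + 9.244 + 43.35 + 36.12 h.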